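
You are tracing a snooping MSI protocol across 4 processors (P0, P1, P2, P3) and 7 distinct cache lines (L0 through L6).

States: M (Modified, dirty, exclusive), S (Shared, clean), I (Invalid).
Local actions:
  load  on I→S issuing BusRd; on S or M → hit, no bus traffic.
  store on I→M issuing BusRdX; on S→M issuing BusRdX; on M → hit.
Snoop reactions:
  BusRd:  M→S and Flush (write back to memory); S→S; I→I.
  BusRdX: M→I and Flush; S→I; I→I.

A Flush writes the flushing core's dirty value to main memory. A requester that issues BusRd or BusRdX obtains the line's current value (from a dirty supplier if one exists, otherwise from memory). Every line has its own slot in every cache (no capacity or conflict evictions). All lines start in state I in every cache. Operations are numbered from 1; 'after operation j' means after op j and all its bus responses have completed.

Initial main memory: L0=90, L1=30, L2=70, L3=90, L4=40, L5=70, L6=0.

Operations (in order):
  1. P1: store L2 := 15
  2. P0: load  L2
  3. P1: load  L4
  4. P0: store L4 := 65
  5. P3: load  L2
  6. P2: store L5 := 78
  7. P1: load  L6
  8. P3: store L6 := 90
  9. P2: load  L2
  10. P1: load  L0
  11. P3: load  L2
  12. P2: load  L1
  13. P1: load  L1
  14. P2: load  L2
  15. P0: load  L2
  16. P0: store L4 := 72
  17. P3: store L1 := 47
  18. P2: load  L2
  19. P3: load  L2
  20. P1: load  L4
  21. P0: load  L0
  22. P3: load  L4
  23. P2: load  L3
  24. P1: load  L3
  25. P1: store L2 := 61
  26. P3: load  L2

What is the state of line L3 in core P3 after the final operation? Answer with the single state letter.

  op1 P1: store L2 := 15 → I/M/I/I on L2; bus BusRdX; mem=70
  op2 P0: load  L2 → S/S/I/I on L2; bus BusRd Flush; mem=15
  op3 P1: load  L4 → I/S/I/I on L4; bus BusRd; mem=40
  op4 P0: store L4 := 65 → M/I/I/I on L4; bus BusRdX; mem=40
  op5 P3: load  L2 → S/S/I/S on L2; bus BusRd; mem=15
  op6 P2: store L5 := 78 → I/I/M/I on L5; bus BusRdX; mem=70
  op7 P1: load  L6 → I/S/I/I on L6; bus BusRd; mem=0
  op8 P3: store L6 := 90 → I/I/I/M on L6; bus BusRdX; mem=0
  op9 P2: load  L2 → S/S/S/S on L2; bus BusRd; mem=15
  op10 P1: load  L0 → I/S/I/I on L0; bus BusRd; mem=90
  op11 P3: load  L2 → S/S/S/S on L2; bus (none); mem=15
  op12 P2: load  L1 → I/I/S/I on L1; bus BusRd; mem=30
  op13 P1: load  L1 → I/S/S/I on L1; bus BusRd; mem=30
  op14 P2: load  L2 → S/S/S/S on L2; bus (none); mem=15
  op15 P0: load  L2 → S/S/S/S on L2; bus (none); mem=15
  op16 P0: store L4 := 72 → M/I/I/I on L4; bus (none); mem=40
  op17 P3: store L1 := 47 → I/I/I/M on L1; bus BusRdX; mem=30
  op18 P2: load  L2 → S/S/S/S on L2; bus (none); mem=15
  op19 P3: load  L2 → S/S/S/S on L2; bus (none); mem=15
  op20 P1: load  L4 → S/S/I/I on L4; bus BusRd Flush; mem=72
  op21 P0: load  L0 → S/S/I/I on L0; bus BusRd; mem=90
  op22 P3: load  L4 → S/S/I/S on L4; bus BusRd; mem=72
  op23 P2: load  L3 → I/I/S/I on L3; bus BusRd; mem=90
  op24 P1: load  L3 → I/S/S/I on L3; bus BusRd; mem=90
  op25 P1: store L2 := 61 → I/M/I/I on L2; bus BusRdX; mem=15
  op26 P3: load  L2 → I/S/I/S on L2; bus BusRd Flush; mem=61

state = I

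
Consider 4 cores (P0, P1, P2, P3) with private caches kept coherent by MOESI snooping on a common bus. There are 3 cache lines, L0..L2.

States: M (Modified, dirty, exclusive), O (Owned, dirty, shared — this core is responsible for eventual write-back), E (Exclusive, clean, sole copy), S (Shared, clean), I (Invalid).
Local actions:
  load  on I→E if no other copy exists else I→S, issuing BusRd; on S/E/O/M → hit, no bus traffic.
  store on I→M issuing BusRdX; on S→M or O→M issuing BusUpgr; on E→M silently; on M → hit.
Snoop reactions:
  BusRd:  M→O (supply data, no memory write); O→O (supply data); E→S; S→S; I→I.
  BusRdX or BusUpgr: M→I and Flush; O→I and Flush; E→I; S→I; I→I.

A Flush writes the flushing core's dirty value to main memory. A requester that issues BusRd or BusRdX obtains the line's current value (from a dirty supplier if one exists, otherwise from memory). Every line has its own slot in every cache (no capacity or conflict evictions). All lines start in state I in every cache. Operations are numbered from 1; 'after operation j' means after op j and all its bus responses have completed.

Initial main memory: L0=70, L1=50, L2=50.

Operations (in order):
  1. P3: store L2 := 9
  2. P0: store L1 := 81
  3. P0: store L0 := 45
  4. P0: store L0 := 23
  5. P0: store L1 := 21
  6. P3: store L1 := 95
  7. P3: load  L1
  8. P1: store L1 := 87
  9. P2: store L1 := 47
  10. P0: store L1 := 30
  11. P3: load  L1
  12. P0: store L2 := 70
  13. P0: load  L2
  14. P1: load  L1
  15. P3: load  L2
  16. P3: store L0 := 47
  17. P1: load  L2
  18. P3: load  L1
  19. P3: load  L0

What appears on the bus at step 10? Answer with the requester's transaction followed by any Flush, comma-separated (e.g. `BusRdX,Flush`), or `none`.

bus = BusRdX,Flush

[1] P3: store L2 := 9 | P0:I, P1:I, P2:I, P3:M(9) | bus: BusRdX
[2] P0: store L1 := 81 | P0:M(81), P1:I, P2:I, P3:I | bus: BusRdX
[3] P0: store L0 := 45 | P0:M(45), P1:I, P2:I, P3:I | bus: BusRdX
[4] P0: store L0 := 23 | P0:M(23), P1:I, P2:I, P3:I | bus: none
[5] P0: store L1 := 21 | P0:M(21), P1:I, P2:I, P3:I | bus: none
[6] P3: store L1 := 95 | P0:I, P1:I, P2:I, P3:M(95) | bus: BusRdX,Flush
[7] P3: load  L1 | P0:I, P1:I, P2:I, P3:M(95) | bus: none
[8] P1: store L1 := 87 | P0:I, P1:M(87), P2:I, P3:I | bus: BusRdX,Flush
[9] P2: store L1 := 47 | P0:I, P1:I, P2:M(47), P3:I | bus: BusRdX,Flush
[10] P0: store L1 := 30 | P0:M(30), P1:I, P2:I, P3:I | bus: BusRdX,Flush
[11] P3: load  L1 | P0:O(30), P1:I, P2:I, P3:S(30) | bus: BusRd
[12] P0: store L2 := 70 | P0:M(70), P1:I, P2:I, P3:I | bus: BusRdX,Flush
[13] P0: load  L2 | P0:M(70), P1:I, P2:I, P3:I | bus: none
[14] P1: load  L1 | P0:O(30), P1:S(30), P2:I, P3:S(30) | bus: BusRd
[15] P3: load  L2 | P0:O(70), P1:I, P2:I, P3:S(70) | bus: BusRd
[16] P3: store L0 := 47 | P0:I, P1:I, P2:I, P3:M(47) | bus: BusRdX,Flush
[17] P1: load  L2 | P0:O(70), P1:S(70), P2:I, P3:S(70) | bus: BusRd
[18] P3: load  L1 | P0:O(30), P1:S(30), P2:I, P3:S(30) | bus: none
[19] P3: load  L0 | P0:I, P1:I, P2:I, P3:M(47) | bus: none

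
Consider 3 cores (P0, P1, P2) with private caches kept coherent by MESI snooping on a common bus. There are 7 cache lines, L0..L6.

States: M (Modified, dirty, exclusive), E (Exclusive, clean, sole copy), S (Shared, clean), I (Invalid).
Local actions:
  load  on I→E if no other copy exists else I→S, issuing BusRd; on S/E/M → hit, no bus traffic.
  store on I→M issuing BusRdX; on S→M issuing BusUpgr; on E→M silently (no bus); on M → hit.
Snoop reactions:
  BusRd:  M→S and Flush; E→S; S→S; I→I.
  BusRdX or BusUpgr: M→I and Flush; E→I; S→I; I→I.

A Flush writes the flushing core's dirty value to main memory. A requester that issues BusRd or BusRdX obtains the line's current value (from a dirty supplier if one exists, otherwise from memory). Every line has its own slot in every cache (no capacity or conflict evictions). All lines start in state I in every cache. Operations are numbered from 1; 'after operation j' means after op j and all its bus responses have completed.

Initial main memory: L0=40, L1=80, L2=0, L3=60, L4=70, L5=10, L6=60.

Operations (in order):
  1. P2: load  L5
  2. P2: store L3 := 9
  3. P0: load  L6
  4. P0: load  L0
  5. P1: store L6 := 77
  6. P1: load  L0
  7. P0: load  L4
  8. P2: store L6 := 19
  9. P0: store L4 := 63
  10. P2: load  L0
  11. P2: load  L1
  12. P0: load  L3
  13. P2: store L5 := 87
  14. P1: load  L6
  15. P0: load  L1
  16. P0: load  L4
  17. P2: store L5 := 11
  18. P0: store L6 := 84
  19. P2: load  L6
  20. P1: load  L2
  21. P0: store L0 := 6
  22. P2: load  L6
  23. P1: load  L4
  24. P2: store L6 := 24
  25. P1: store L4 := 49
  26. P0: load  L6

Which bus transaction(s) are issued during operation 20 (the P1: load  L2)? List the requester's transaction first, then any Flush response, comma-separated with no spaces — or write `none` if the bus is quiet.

1. P2: load  L5  bus=[BusRd]  L5: P0=I P1=I P2=E  mem[L5]=10
2. P2: store L3 := 9  bus=[BusRdX]  L3: P0=I P1=I P2=M  mem[L3]=60
3. P0: load  L6  bus=[BusRd]  L6: P0=E P1=I P2=I  mem[L6]=60
4. P0: load  L0  bus=[BusRd]  L0: P0=E P1=I P2=I  mem[L0]=40
5. P1: store L6 := 77  bus=[BusRdX]  L6: P0=I P1=M P2=I  mem[L6]=60
6. P1: load  L0  bus=[BusRd]  L0: P0=S P1=S P2=I  mem[L0]=40
7. P0: load  L4  bus=[BusRd]  L4: P0=E P1=I P2=I  mem[L4]=70
8. P2: store L6 := 19  bus=[BusRdX,Flush]  L6: P0=I P1=I P2=M  mem[L6]=77
9. P0: store L4 := 63  bus=[-]  L4: P0=M P1=I P2=I  mem[L4]=70
10. P2: load  L0  bus=[BusRd]  L0: P0=S P1=S P2=S  mem[L0]=40
11. P2: load  L1  bus=[BusRd]  L1: P0=I P1=I P2=E  mem[L1]=80
12. P0: load  L3  bus=[BusRd,Flush]  L3: P0=S P1=I P2=S  mem[L3]=9
13. P2: store L5 := 87  bus=[-]  L5: P0=I P1=I P2=M  mem[L5]=10
14. P1: load  L6  bus=[BusRd,Flush]  L6: P0=I P1=S P2=S  mem[L6]=19
15. P0: load  L1  bus=[BusRd]  L1: P0=S P1=I P2=S  mem[L1]=80
16. P0: load  L4  bus=[-]  L4: P0=M P1=I P2=I  mem[L4]=70
17. P2: store L5 := 11  bus=[-]  L5: P0=I P1=I P2=M  mem[L5]=10
18. P0: store L6 := 84  bus=[BusRdX]  L6: P0=M P1=I P2=I  mem[L6]=19
19. P2: load  L6  bus=[BusRd,Flush]  L6: P0=S P1=I P2=S  mem[L6]=84
20. P1: load  L2  bus=[BusRd]  L2: P0=I P1=E P2=I  mem[L2]=0
21. P0: store L0 := 6  bus=[BusUpgr]  L0: P0=M P1=I P2=I  mem[L0]=40
22. P2: load  L6  bus=[-]  L6: P0=S P1=I P2=S  mem[L6]=84
23. P1: load  L4  bus=[BusRd,Flush]  L4: P0=S P1=S P2=I  mem[L4]=63
24. P2: store L6 := 24  bus=[BusUpgr]  L6: P0=I P1=I P2=M  mem[L6]=84
25. P1: store L4 := 49  bus=[BusUpgr]  L4: P0=I P1=M P2=I  mem[L4]=63
26. P0: load  L6  bus=[BusRd,Flush]  L6: P0=S P1=I P2=S  mem[L6]=24

bus = BusRd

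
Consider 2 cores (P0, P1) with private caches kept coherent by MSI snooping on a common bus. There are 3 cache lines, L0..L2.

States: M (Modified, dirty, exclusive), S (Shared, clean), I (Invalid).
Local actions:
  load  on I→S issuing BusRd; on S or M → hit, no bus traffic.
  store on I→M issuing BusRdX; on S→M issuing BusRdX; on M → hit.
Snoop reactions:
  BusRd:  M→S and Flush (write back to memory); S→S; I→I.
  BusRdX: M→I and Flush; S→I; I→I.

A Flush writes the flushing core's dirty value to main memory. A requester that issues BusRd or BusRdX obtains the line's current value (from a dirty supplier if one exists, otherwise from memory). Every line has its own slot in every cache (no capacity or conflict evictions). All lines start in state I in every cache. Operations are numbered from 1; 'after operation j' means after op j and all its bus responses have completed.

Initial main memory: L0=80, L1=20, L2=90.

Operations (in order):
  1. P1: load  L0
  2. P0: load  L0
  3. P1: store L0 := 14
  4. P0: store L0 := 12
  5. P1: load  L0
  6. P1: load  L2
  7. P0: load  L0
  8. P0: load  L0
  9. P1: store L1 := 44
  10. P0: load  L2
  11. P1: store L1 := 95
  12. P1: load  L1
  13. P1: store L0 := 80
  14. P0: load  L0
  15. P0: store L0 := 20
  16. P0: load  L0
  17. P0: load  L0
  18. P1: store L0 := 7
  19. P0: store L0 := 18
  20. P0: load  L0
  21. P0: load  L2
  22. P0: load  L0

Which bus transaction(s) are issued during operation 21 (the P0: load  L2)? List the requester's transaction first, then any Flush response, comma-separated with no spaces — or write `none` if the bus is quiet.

bus = none

[1] P1: load  L0 | P0:I, P1:S(80) | bus: BusRd
[2] P0: load  L0 | P0:S(80), P1:S(80) | bus: BusRd
[3] P1: store L0 := 14 | P0:I, P1:M(14) | bus: BusRdX
[4] P0: store L0 := 12 | P0:M(12), P1:I | bus: BusRdX,Flush
[5] P1: load  L0 | P0:S(12), P1:S(12) | bus: BusRd,Flush
[6] P1: load  L2 | P0:I, P1:S(90) | bus: BusRd
[7] P0: load  L0 | P0:S(12), P1:S(12) | bus: none
[8] P0: load  L0 | P0:S(12), P1:S(12) | bus: none
[9] P1: store L1 := 44 | P0:I, P1:M(44) | bus: BusRdX
[10] P0: load  L2 | P0:S(90), P1:S(90) | bus: BusRd
[11] P1: store L1 := 95 | P0:I, P1:M(95) | bus: none
[12] P1: load  L1 | P0:I, P1:M(95) | bus: none
[13] P1: store L0 := 80 | P0:I, P1:M(80) | bus: BusRdX
[14] P0: load  L0 | P0:S(80), P1:S(80) | bus: BusRd,Flush
[15] P0: store L0 := 20 | P0:M(20), P1:I | bus: BusRdX
[16] P0: load  L0 | P0:M(20), P1:I | bus: none
[17] P0: load  L0 | P0:M(20), P1:I | bus: none
[18] P1: store L0 := 7 | P0:I, P1:M(7) | bus: BusRdX,Flush
[19] P0: store L0 := 18 | P0:M(18), P1:I | bus: BusRdX,Flush
[20] P0: load  L0 | P0:M(18), P1:I | bus: none
[21] P0: load  L2 | P0:S(90), P1:S(90) | bus: none
[22] P0: load  L0 | P0:M(18), P1:I | bus: none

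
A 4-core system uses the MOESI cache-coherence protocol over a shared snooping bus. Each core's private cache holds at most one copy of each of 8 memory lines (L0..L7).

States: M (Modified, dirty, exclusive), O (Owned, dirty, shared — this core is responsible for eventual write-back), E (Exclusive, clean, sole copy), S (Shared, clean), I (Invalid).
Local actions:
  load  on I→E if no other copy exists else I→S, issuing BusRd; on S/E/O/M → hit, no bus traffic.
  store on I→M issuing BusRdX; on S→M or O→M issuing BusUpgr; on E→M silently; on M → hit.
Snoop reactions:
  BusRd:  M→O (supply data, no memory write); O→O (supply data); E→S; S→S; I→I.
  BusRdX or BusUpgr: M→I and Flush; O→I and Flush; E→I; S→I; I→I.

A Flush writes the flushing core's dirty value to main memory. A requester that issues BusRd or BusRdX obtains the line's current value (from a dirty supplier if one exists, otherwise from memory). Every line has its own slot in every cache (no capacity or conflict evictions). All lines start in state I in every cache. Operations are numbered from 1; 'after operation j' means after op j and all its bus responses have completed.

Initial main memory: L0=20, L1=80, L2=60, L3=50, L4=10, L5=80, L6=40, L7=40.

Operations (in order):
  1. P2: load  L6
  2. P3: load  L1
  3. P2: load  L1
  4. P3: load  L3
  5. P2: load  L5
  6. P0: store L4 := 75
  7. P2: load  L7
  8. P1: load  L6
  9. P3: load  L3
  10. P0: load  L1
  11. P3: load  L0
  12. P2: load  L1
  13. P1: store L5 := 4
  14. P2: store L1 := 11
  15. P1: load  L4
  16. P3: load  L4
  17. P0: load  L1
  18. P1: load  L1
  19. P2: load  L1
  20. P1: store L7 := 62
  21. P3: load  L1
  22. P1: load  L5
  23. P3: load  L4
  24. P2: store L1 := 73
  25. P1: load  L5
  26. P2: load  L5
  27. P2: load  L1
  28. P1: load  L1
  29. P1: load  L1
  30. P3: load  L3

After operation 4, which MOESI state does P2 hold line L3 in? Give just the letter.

state = I

  op1 P2: load  L6 → I/I/E/I on L6; bus BusRd; mem=40
  op2 P3: load  L1 → I/I/I/E on L1; bus BusRd; mem=80
  op3 P2: load  L1 → I/I/S/S on L1; bus BusRd; mem=80
  op4 P3: load  L3 → I/I/I/E on L3; bus BusRd; mem=50
  op5 P2: load  L5 → I/I/E/I on L5; bus BusRd; mem=80
  op6 P0: store L4 := 75 → M/I/I/I on L4; bus BusRdX; mem=10
  op7 P2: load  L7 → I/I/E/I on L7; bus BusRd; mem=40
  op8 P1: load  L6 → I/S/S/I on L6; bus BusRd; mem=40
  op9 P3: load  L3 → I/I/I/E on L3; bus (none); mem=50
  op10 P0: load  L1 → S/I/S/S on L1; bus BusRd; mem=80
  op11 P3: load  L0 → I/I/I/E on L0; bus BusRd; mem=20
  op12 P2: load  L1 → S/I/S/S on L1; bus (none); mem=80
  op13 P1: store L5 := 4 → I/M/I/I on L5; bus BusRdX; mem=80
  op14 P2: store L1 := 11 → I/I/M/I on L1; bus BusUpgr; mem=80
  op15 P1: load  L4 → O/S/I/I on L4; bus BusRd; mem=10
  op16 P3: load  L4 → O/S/I/S on L4; bus BusRd; mem=10
  op17 P0: load  L1 → S/I/O/I on L1; bus BusRd; mem=80
  op18 P1: load  L1 → S/S/O/I on L1; bus BusRd; mem=80
  op19 P2: load  L1 → S/S/O/I on L1; bus (none); mem=80
  op20 P1: store L7 := 62 → I/M/I/I on L7; bus BusRdX; mem=40
  op21 P3: load  L1 → S/S/O/S on L1; bus BusRd; mem=80
  op22 P1: load  L5 → I/M/I/I on L5; bus (none); mem=80
  op23 P3: load  L4 → O/S/I/S on L4; bus (none); mem=10
  op24 P2: store L1 := 73 → I/I/M/I on L1; bus BusUpgr; mem=80
  op25 P1: load  L5 → I/M/I/I on L5; bus (none); mem=80
  op26 P2: load  L5 → I/O/S/I on L5; bus BusRd; mem=80
  op27 P2: load  L1 → I/I/M/I on L1; bus (none); mem=80
  op28 P1: load  L1 → I/S/O/I on L1; bus BusRd; mem=80
  op29 P1: load  L1 → I/S/O/I on L1; bus (none); mem=80
  op30 P3: load  L3 → I/I/I/E on L3; bus (none); mem=50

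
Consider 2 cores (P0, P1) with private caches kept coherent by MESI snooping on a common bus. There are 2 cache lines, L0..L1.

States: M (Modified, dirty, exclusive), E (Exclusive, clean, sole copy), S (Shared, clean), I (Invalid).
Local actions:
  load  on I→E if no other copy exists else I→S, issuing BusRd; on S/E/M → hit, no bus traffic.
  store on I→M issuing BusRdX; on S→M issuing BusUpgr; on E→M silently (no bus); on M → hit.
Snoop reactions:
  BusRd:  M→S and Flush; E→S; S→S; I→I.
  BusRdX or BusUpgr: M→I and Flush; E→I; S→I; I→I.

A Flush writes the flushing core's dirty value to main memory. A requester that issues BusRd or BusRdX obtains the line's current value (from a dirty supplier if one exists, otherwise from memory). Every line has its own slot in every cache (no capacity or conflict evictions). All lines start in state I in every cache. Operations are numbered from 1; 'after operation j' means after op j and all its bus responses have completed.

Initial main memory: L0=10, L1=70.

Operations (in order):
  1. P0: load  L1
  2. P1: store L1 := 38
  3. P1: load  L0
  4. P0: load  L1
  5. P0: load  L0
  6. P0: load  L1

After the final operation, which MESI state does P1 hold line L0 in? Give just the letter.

state = S

  op1 P0: load  L1 → E/I on L1; bus BusRd; mem=70
  op2 P1: store L1 := 38 → I/M on L1; bus BusRdX; mem=70
  op3 P1: load  L0 → I/E on L0; bus BusRd; mem=10
  op4 P0: load  L1 → S/S on L1; bus BusRd Flush; mem=38
  op5 P0: load  L0 → S/S on L0; bus BusRd; mem=10
  op6 P0: load  L1 → S/S on L1; bus (none); mem=38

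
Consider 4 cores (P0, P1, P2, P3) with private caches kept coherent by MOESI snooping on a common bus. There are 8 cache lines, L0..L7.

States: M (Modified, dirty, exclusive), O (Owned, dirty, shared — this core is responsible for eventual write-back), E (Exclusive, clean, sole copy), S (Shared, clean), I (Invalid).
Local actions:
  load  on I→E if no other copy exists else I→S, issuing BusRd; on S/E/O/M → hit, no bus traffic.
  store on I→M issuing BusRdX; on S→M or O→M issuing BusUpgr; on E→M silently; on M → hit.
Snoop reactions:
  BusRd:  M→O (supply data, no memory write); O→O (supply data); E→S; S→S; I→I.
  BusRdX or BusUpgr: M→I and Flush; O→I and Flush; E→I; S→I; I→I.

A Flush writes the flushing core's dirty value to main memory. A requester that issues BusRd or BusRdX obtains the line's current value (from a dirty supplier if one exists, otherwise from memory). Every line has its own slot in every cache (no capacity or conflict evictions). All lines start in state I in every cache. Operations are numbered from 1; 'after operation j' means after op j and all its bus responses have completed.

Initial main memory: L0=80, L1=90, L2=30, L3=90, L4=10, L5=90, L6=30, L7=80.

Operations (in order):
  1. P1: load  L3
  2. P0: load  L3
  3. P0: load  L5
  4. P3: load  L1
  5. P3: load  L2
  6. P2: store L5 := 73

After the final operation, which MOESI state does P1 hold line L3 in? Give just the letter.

[1] P1: load  L3 | P0:I, P1:E(90), P2:I, P3:I | bus: BusRd
[2] P0: load  L3 | P0:S(90), P1:S(90), P2:I, P3:I | bus: BusRd
[3] P0: load  L5 | P0:E(90), P1:I, P2:I, P3:I | bus: BusRd
[4] P3: load  L1 | P0:I, P1:I, P2:I, P3:E(90) | bus: BusRd
[5] P3: load  L2 | P0:I, P1:I, P2:I, P3:E(30) | bus: BusRd
[6] P2: store L5 := 73 | P0:I, P1:I, P2:M(73), P3:I | bus: BusRdX

state = S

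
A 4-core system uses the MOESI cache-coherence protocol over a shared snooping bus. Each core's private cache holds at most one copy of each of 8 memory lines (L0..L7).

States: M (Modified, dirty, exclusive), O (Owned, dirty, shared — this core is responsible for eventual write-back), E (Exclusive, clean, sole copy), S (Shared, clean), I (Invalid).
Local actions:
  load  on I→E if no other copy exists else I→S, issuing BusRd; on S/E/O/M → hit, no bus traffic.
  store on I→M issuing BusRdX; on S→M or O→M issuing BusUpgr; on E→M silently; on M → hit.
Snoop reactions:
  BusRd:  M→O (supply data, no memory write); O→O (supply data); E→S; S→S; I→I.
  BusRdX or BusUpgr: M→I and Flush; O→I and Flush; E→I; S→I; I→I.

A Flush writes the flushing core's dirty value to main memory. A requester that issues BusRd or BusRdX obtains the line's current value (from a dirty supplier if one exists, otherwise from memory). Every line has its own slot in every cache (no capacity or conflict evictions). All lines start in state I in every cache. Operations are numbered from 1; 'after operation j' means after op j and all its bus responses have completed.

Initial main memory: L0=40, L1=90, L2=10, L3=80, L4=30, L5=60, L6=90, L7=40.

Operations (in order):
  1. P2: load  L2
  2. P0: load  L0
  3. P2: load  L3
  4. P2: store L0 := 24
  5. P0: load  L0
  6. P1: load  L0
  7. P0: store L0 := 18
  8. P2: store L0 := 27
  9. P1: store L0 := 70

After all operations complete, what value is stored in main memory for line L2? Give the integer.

1. P2: load  L2  bus=[BusRd]  L2: P0=I P1=I P2=E P3=I  mem[L2]=10
2. P0: load  L0  bus=[BusRd]  L0: P0=E P1=I P2=I P3=I  mem[L0]=40
3. P2: load  L3  bus=[BusRd]  L3: P0=I P1=I P2=E P3=I  mem[L3]=80
4. P2: store L0 := 24  bus=[BusRdX]  L0: P0=I P1=I P2=M P3=I  mem[L0]=40
5. P0: load  L0  bus=[BusRd]  L0: P0=S P1=I P2=O P3=I  mem[L0]=40
6. P1: load  L0  bus=[BusRd]  L0: P0=S P1=S P2=O P3=I  mem[L0]=40
7. P0: store L0 := 18  bus=[BusUpgr,Flush]  L0: P0=M P1=I P2=I P3=I  mem[L0]=24
8. P2: store L0 := 27  bus=[BusRdX,Flush]  L0: P0=I P1=I P2=M P3=I  mem[L0]=18
9. P1: store L0 := 70  bus=[BusRdX,Flush]  L0: P0=I P1=M P2=I P3=I  mem[L0]=27

memory[L2] = 10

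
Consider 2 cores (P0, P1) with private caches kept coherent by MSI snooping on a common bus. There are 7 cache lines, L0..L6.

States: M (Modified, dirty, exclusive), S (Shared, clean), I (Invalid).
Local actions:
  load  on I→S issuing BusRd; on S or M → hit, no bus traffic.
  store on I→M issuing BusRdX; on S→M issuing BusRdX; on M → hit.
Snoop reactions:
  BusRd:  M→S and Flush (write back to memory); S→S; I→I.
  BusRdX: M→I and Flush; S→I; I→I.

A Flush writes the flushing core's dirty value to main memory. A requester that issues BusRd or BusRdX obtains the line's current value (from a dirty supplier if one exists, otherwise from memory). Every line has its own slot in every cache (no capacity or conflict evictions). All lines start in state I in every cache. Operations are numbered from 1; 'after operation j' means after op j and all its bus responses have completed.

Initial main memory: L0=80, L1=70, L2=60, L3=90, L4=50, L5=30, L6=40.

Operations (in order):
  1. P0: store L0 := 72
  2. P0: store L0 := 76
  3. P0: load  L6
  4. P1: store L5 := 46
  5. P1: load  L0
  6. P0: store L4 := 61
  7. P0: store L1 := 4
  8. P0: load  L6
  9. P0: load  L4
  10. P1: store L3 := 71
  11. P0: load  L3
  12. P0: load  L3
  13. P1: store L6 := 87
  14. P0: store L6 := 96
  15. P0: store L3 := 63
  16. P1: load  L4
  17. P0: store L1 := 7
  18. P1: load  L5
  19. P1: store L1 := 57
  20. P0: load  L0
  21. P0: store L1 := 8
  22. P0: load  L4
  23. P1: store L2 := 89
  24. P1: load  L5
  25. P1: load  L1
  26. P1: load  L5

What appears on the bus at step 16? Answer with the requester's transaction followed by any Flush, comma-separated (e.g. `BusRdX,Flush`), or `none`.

  op1 P0: store L0 := 72 → M/I on L0; bus BusRdX; mem=80
  op2 P0: store L0 := 76 → M/I on L0; bus (none); mem=80
  op3 P0: load  L6 → S/I on L6; bus BusRd; mem=40
  op4 P1: store L5 := 46 → I/M on L5; bus BusRdX; mem=30
  op5 P1: load  L0 → S/S on L0; bus BusRd Flush; mem=76
  op6 P0: store L4 := 61 → M/I on L4; bus BusRdX; mem=50
  op7 P0: store L1 := 4 → M/I on L1; bus BusRdX; mem=70
  op8 P0: load  L6 → S/I on L6; bus (none); mem=40
  op9 P0: load  L4 → M/I on L4; bus (none); mem=50
  op10 P1: store L3 := 71 → I/M on L3; bus BusRdX; mem=90
  op11 P0: load  L3 → S/S on L3; bus BusRd Flush; mem=71
  op12 P0: load  L3 → S/S on L3; bus (none); mem=71
  op13 P1: store L6 := 87 → I/M on L6; bus BusRdX; mem=40
  op14 P0: store L6 := 96 → M/I on L6; bus BusRdX Flush; mem=87
  op15 P0: store L3 := 63 → M/I on L3; bus BusRdX; mem=71
  op16 P1: load  L4 → S/S on L4; bus BusRd Flush; mem=61
  op17 P0: store L1 := 7 → M/I on L1; bus (none); mem=70
  op18 P1: load  L5 → I/M on L5; bus (none); mem=30
  op19 P1: store L1 := 57 → I/M on L1; bus BusRdX Flush; mem=7
  op20 P0: load  L0 → S/S on L0; bus (none); mem=76
  op21 P0: store L1 := 8 → M/I on L1; bus BusRdX Flush; mem=57
  op22 P0: load  L4 → S/S on L4; bus (none); mem=61
  op23 P1: store L2 := 89 → I/M on L2; bus BusRdX; mem=60
  op24 P1: load  L5 → I/M on L5; bus (none); mem=30
  op25 P1: load  L1 → S/S on L1; bus BusRd Flush; mem=8
  op26 P1: load  L5 → I/M on L5; bus (none); mem=30

bus = BusRd,Flush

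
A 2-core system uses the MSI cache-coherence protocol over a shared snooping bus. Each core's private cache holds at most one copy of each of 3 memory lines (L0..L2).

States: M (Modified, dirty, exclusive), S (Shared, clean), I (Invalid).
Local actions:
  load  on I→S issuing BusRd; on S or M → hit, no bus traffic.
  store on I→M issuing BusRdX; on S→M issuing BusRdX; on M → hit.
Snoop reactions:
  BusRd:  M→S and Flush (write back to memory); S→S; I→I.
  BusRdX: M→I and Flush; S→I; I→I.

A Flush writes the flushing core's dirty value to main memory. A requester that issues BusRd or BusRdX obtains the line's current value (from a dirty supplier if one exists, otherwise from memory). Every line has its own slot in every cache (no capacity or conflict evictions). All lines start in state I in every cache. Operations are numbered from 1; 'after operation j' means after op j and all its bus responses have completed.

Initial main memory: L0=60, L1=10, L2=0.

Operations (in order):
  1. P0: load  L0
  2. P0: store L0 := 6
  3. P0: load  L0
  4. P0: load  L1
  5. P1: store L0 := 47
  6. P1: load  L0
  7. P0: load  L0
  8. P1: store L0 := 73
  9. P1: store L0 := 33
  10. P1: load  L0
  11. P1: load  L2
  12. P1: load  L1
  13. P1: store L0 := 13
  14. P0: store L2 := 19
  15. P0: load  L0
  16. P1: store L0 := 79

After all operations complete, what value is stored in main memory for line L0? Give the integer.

memory[L0] = 13

1. P0: load  L0  bus=[BusRd]  L0: P0=S P1=I  mem[L0]=60
2. P0: store L0 := 6  bus=[BusRdX]  L0: P0=M P1=I  mem[L0]=60
3. P0: load  L0  bus=[-]  L0: P0=M P1=I  mem[L0]=60
4. P0: load  L1  bus=[BusRd]  L1: P0=S P1=I  mem[L1]=10
5. P1: store L0 := 47  bus=[BusRdX,Flush]  L0: P0=I P1=M  mem[L0]=6
6. P1: load  L0  bus=[-]  L0: P0=I P1=M  mem[L0]=6
7. P0: load  L0  bus=[BusRd,Flush]  L0: P0=S P1=S  mem[L0]=47
8. P1: store L0 := 73  bus=[BusRdX]  L0: P0=I P1=M  mem[L0]=47
9. P1: store L0 := 33  bus=[-]  L0: P0=I P1=M  mem[L0]=47
10. P1: load  L0  bus=[-]  L0: P0=I P1=M  mem[L0]=47
11. P1: load  L2  bus=[BusRd]  L2: P0=I P1=S  mem[L2]=0
12. P1: load  L1  bus=[BusRd]  L1: P0=S P1=S  mem[L1]=10
13. P1: store L0 := 13  bus=[-]  L0: P0=I P1=M  mem[L0]=47
14. P0: store L2 := 19  bus=[BusRdX]  L2: P0=M P1=I  mem[L2]=0
15. P0: load  L0  bus=[BusRd,Flush]  L0: P0=S P1=S  mem[L0]=13
16. P1: store L0 := 79  bus=[BusRdX]  L0: P0=I P1=M  mem[L0]=13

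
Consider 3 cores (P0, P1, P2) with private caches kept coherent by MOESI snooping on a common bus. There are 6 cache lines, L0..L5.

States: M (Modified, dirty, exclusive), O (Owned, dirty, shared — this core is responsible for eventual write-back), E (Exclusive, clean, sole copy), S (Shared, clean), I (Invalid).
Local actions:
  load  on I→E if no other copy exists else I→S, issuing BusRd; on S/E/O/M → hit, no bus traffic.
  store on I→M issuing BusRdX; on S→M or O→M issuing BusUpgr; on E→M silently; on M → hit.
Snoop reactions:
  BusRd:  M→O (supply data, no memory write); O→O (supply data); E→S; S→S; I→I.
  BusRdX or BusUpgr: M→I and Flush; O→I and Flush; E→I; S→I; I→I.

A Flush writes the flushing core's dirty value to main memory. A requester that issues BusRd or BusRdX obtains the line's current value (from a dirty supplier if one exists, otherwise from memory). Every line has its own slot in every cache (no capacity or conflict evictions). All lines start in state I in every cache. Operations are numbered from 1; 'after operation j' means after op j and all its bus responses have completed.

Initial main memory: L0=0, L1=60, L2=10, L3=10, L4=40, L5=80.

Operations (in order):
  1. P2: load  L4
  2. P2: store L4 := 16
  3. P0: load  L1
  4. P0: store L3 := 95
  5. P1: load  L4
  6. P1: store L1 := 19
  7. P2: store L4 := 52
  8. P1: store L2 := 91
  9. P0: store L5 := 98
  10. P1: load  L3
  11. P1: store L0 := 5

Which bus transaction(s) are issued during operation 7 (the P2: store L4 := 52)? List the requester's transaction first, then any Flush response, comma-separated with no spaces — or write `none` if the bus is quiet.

[1] P2: load  L4 | P0:I, P1:I, P2:E(40) | bus: BusRd
[2] P2: store L4 := 16 | P0:I, P1:I, P2:M(16) | bus: none
[3] P0: load  L1 | P0:E(60), P1:I, P2:I | bus: BusRd
[4] P0: store L3 := 95 | P0:M(95), P1:I, P2:I | bus: BusRdX
[5] P1: load  L4 | P0:I, P1:S(16), P2:O(16) | bus: BusRd
[6] P1: store L1 := 19 | P0:I, P1:M(19), P2:I | bus: BusRdX
[7] P2: store L4 := 52 | P0:I, P1:I, P2:M(52) | bus: BusUpgr
[8] P1: store L2 := 91 | P0:I, P1:M(91), P2:I | bus: BusRdX
[9] P0: store L5 := 98 | P0:M(98), P1:I, P2:I | bus: BusRdX
[10] P1: load  L3 | P0:O(95), P1:S(95), P2:I | bus: BusRd
[11] P1: store L0 := 5 | P0:I, P1:M(5), P2:I | bus: BusRdX

bus = BusUpgr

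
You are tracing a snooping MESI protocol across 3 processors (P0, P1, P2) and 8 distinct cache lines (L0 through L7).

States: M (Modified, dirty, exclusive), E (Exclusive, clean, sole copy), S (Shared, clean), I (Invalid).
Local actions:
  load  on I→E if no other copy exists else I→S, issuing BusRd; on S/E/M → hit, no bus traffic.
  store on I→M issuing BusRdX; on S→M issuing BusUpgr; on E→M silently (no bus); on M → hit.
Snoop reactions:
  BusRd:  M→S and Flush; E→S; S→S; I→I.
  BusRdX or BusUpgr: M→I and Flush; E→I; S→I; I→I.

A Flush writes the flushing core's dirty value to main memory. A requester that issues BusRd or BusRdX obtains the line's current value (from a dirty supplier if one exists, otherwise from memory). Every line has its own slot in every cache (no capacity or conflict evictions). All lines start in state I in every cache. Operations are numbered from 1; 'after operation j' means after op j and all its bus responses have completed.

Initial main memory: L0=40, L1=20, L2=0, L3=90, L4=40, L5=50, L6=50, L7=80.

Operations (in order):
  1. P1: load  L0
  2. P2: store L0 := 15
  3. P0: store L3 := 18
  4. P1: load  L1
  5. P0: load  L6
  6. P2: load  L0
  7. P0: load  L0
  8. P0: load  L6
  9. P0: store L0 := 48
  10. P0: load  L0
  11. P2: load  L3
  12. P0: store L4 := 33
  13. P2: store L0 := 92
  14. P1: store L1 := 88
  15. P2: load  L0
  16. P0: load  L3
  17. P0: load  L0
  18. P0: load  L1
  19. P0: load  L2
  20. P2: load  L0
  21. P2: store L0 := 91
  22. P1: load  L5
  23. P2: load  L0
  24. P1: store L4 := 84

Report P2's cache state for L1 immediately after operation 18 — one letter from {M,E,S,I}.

1. P1: load  L0  bus=[BusRd]  L0: P0=I P1=E P2=I  mem[L0]=40
2. P2: store L0 := 15  bus=[BusRdX]  L0: P0=I P1=I P2=M  mem[L0]=40
3. P0: store L3 := 18  bus=[BusRdX]  L3: P0=M P1=I P2=I  mem[L3]=90
4. P1: load  L1  bus=[BusRd]  L1: P0=I P1=E P2=I  mem[L1]=20
5. P0: load  L6  bus=[BusRd]  L6: P0=E P1=I P2=I  mem[L6]=50
6. P2: load  L0  bus=[-]  L0: P0=I P1=I P2=M  mem[L0]=40
7. P0: load  L0  bus=[BusRd,Flush]  L0: P0=S P1=I P2=S  mem[L0]=15
8. P0: load  L6  bus=[-]  L6: P0=E P1=I P2=I  mem[L6]=50
9. P0: store L0 := 48  bus=[BusUpgr]  L0: P0=M P1=I P2=I  mem[L0]=15
10. P0: load  L0  bus=[-]  L0: P0=M P1=I P2=I  mem[L0]=15
11. P2: load  L3  bus=[BusRd,Flush]  L3: P0=S P1=I P2=S  mem[L3]=18
12. P0: store L4 := 33  bus=[BusRdX]  L4: P0=M P1=I P2=I  mem[L4]=40
13. P2: store L0 := 92  bus=[BusRdX,Flush]  L0: P0=I P1=I P2=M  mem[L0]=48
14. P1: store L1 := 88  bus=[-]  L1: P0=I P1=M P2=I  mem[L1]=20
15. P2: load  L0  bus=[-]  L0: P0=I P1=I P2=M  mem[L0]=48
16. P0: load  L3  bus=[-]  L3: P0=S P1=I P2=S  mem[L3]=18
17. P0: load  L0  bus=[BusRd,Flush]  L0: P0=S P1=I P2=S  mem[L0]=92
18. P0: load  L1  bus=[BusRd,Flush]  L1: P0=S P1=S P2=I  mem[L1]=88
19. P0: load  L2  bus=[BusRd]  L2: P0=E P1=I P2=I  mem[L2]=0
20. P2: load  L0  bus=[-]  L0: P0=S P1=I P2=S  mem[L0]=92
21. P2: store L0 := 91  bus=[BusUpgr]  L0: P0=I P1=I P2=M  mem[L0]=92
22. P1: load  L5  bus=[BusRd]  L5: P0=I P1=E P2=I  mem[L5]=50
23. P2: load  L0  bus=[-]  L0: P0=I P1=I P2=M  mem[L0]=92
24. P1: store L4 := 84  bus=[BusRdX,Flush]  L4: P0=I P1=M P2=I  mem[L4]=33

state = I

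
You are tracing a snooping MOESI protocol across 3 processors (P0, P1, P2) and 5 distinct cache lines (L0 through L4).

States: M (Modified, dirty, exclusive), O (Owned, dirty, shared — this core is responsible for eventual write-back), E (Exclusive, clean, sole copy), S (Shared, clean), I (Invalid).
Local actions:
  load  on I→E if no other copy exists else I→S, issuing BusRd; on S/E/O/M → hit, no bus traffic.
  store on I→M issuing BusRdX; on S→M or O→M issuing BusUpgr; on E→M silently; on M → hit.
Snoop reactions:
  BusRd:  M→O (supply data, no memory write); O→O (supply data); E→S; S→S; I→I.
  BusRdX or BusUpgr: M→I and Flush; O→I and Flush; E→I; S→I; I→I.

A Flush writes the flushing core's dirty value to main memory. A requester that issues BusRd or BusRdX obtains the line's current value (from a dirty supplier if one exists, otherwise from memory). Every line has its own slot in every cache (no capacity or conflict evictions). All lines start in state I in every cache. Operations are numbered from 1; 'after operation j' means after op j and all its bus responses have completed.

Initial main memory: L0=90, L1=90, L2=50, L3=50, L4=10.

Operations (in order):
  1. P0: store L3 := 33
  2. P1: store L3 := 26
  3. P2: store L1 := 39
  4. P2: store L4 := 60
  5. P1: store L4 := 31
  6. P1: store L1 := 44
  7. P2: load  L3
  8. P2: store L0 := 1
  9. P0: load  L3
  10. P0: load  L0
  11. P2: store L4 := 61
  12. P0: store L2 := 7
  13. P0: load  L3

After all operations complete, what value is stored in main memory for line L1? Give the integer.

  op1 P0: store L3 := 33 → M/I/I on L3; bus BusRdX; mem=50
  op2 P1: store L3 := 26 → I/M/I on L3; bus BusRdX Flush; mem=33
  op3 P2: store L1 := 39 → I/I/M on L1; bus BusRdX; mem=90
  op4 P2: store L4 := 60 → I/I/M on L4; bus BusRdX; mem=10
  op5 P1: store L4 := 31 → I/M/I on L4; bus BusRdX Flush; mem=60
  op6 P1: store L1 := 44 → I/M/I on L1; bus BusRdX Flush; mem=39
  op7 P2: load  L3 → I/O/S on L3; bus BusRd; mem=33
  op8 P2: store L0 := 1 → I/I/M on L0; bus BusRdX; mem=90
  op9 P0: load  L3 → S/O/S on L3; bus BusRd; mem=33
  op10 P0: load  L0 → S/I/O on L0; bus BusRd; mem=90
  op11 P2: store L4 := 61 → I/I/M on L4; bus BusRdX Flush; mem=31
  op12 P0: store L2 := 7 → M/I/I on L2; bus BusRdX; mem=50
  op13 P0: load  L3 → S/O/S on L3; bus (none); mem=33

memory[L1] = 39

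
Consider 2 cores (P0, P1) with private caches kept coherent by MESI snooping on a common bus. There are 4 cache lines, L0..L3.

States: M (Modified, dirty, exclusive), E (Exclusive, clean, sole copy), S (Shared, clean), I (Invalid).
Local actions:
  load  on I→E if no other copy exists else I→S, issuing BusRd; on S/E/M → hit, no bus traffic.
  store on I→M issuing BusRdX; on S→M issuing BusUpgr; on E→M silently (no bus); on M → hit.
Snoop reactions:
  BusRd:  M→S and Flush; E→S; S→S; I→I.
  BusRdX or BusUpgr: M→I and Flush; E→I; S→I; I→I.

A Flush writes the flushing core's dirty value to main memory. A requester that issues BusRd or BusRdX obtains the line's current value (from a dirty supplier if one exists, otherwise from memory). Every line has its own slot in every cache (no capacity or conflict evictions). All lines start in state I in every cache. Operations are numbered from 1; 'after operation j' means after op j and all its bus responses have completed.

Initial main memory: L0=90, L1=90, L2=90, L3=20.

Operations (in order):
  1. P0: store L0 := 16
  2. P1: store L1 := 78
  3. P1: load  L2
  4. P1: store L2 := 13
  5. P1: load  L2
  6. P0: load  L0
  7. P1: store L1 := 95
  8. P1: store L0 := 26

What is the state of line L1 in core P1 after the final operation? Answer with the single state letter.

1. P0: store L0 := 16  bus=[BusRdX]  L0: P0=M P1=I  mem[L0]=90
2. P1: store L1 := 78  bus=[BusRdX]  L1: P0=I P1=M  mem[L1]=90
3. P1: load  L2  bus=[BusRd]  L2: P0=I P1=E  mem[L2]=90
4. P1: store L2 := 13  bus=[-]  L2: P0=I P1=M  mem[L2]=90
5. P1: load  L2  bus=[-]  L2: P0=I P1=M  mem[L2]=90
6. P0: load  L0  bus=[-]  L0: P0=M P1=I  mem[L0]=90
7. P1: store L1 := 95  bus=[-]  L1: P0=I P1=M  mem[L1]=90
8. P1: store L0 := 26  bus=[BusRdX,Flush]  L0: P0=I P1=M  mem[L0]=16

state = M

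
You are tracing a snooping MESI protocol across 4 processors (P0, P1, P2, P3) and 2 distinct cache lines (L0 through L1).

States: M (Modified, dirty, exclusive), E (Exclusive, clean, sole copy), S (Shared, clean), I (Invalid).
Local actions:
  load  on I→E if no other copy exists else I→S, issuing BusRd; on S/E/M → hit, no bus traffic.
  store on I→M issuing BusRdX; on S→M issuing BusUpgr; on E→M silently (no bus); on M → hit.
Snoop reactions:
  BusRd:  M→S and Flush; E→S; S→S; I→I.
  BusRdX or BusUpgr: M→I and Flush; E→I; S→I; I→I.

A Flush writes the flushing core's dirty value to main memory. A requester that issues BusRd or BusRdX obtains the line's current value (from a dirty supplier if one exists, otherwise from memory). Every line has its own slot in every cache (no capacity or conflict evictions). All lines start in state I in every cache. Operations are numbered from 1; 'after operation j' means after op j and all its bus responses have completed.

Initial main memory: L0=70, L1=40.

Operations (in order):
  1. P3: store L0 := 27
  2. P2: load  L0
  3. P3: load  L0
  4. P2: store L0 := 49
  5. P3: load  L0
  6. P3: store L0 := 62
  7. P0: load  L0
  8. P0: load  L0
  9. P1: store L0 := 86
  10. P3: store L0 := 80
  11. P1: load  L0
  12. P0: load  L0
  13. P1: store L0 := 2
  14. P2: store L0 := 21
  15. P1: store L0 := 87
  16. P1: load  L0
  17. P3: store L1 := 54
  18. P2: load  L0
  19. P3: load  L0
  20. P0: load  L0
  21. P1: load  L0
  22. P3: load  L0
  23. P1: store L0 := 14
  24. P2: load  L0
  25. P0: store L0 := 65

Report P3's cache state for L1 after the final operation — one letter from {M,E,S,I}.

state = M

1. P3: store L0 := 27  bus=[BusRdX]  L0: P0=I P1=I P2=I P3=M  mem[L0]=70
2. P2: load  L0  bus=[BusRd,Flush]  L0: P0=I P1=I P2=S P3=S  mem[L0]=27
3. P3: load  L0  bus=[-]  L0: P0=I P1=I P2=S P3=S  mem[L0]=27
4. P2: store L0 := 49  bus=[BusUpgr]  L0: P0=I P1=I P2=M P3=I  mem[L0]=27
5. P3: load  L0  bus=[BusRd,Flush]  L0: P0=I P1=I P2=S P3=S  mem[L0]=49
6. P3: store L0 := 62  bus=[BusUpgr]  L0: P0=I P1=I P2=I P3=M  mem[L0]=49
7. P0: load  L0  bus=[BusRd,Flush]  L0: P0=S P1=I P2=I P3=S  mem[L0]=62
8. P0: load  L0  bus=[-]  L0: P0=S P1=I P2=I P3=S  mem[L0]=62
9. P1: store L0 := 86  bus=[BusRdX]  L0: P0=I P1=M P2=I P3=I  mem[L0]=62
10. P3: store L0 := 80  bus=[BusRdX,Flush]  L0: P0=I P1=I P2=I P3=M  mem[L0]=86
11. P1: load  L0  bus=[BusRd,Flush]  L0: P0=I P1=S P2=I P3=S  mem[L0]=80
12. P0: load  L0  bus=[BusRd]  L0: P0=S P1=S P2=I P3=S  mem[L0]=80
13. P1: store L0 := 2  bus=[BusUpgr]  L0: P0=I P1=M P2=I P3=I  mem[L0]=80
14. P2: store L0 := 21  bus=[BusRdX,Flush]  L0: P0=I P1=I P2=M P3=I  mem[L0]=2
15. P1: store L0 := 87  bus=[BusRdX,Flush]  L0: P0=I P1=M P2=I P3=I  mem[L0]=21
16. P1: load  L0  bus=[-]  L0: P0=I P1=M P2=I P3=I  mem[L0]=21
17. P3: store L1 := 54  bus=[BusRdX]  L1: P0=I P1=I P2=I P3=M  mem[L1]=40
18. P2: load  L0  bus=[BusRd,Flush]  L0: P0=I P1=S P2=S P3=I  mem[L0]=87
19. P3: load  L0  bus=[BusRd]  L0: P0=I P1=S P2=S P3=S  mem[L0]=87
20. P0: load  L0  bus=[BusRd]  L0: P0=S P1=S P2=S P3=S  mem[L0]=87
21. P1: load  L0  bus=[-]  L0: P0=S P1=S P2=S P3=S  mem[L0]=87
22. P3: load  L0  bus=[-]  L0: P0=S P1=S P2=S P3=S  mem[L0]=87
23. P1: store L0 := 14  bus=[BusUpgr]  L0: P0=I P1=M P2=I P3=I  mem[L0]=87
24. P2: load  L0  bus=[BusRd,Flush]  L0: P0=I P1=S P2=S P3=I  mem[L0]=14
25. P0: store L0 := 65  bus=[BusRdX]  L0: P0=M P1=I P2=I P3=I  mem[L0]=14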